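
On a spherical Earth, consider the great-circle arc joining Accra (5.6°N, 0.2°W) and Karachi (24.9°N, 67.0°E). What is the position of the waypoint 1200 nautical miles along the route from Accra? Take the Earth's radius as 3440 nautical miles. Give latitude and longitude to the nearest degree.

≈ (14°N, 18°E)

Write both endpoints as unit vectors p₁, p₂ with components (cos φ cos λ, cos φ sin λ, sin φ).
The central angle between the endpoints is δ = arccos(p₁·p₂) ≈ 1.169 rad (67.0°). The total great-circle distance is δ·R ≈ 1.169 × 3440 ≈ 4022 nmi, so the target fraction is f = 1200/4022 ≈ 0.298.
Interpolate at f ≈ 0.298 with slerp weights a = sin((1−f)δ)/sin δ ≈ 0.795, b = sin(fδ)/sin δ ≈ 0.371.
p = a·p₁ + b·p₂ ≈ (0.922, 0.307, 0.234); φ = arcsin(p_z) ≈ 13.53°, λ = atan2(p_y, p_x) ≈ 18.43°.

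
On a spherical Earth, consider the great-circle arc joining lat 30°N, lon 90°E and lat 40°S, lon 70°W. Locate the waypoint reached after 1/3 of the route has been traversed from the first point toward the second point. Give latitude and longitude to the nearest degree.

From cos δ = sin φ₁ sin φ₂ + cos φ₁ cos φ₂ cos Δλ, the central angle is δ ≈ 2.808 rad (160.9°).
Interpolate at f = 1/3 with slerp weights a = sin((1−f)δ)/sin δ ≈ 2.915, b = sin(fδ)/sin δ ≈ 2.457.
p = a·p₁ + b·p₂ ≈ (0.644, 0.755, -0.122); φ = arcsin(p_z) ≈ -7.02°, λ = atan2(p_y, p_x) ≈ 49.56°.

≈ lat 7°S, lon 50°E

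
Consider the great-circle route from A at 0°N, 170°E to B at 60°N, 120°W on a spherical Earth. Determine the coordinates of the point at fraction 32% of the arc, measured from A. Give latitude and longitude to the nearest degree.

≈ 22°N, 177°W

Convert each endpoint to a unit vector on the sphere (x = cos φ cos λ, y = cos φ sin λ, z = sin φ).
The central angle between the endpoints is δ = arccos(p₁·p₂) ≈ 1.399 rad (80.2°).
Interpolate at f = 0.32 with slerp weights a = sin((1−f)δ)/sin δ ≈ 0.826, b = sin(fδ)/sin δ ≈ 0.439.
p = a·p₁ + b·p₂ ≈ (-0.924, -0.047, 0.380); φ = arcsin(p_z) ≈ 22.36°, λ = atan2(p_y, p_x) ≈ -177.10°.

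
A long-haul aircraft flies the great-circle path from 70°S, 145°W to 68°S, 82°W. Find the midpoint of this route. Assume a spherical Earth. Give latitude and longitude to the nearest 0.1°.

≈ 71.9°S, 111.9°W

From cos δ = sin φ₁ sin φ₂ + cos φ₁ cos φ₂ cos Δλ, the central angle is δ ≈ 0.378 rad (21.7°).
Interpolate at f = 1/2 with slerp weights a = sin((1−f)δ)/sin δ ≈ 0.509, b = sin(fδ)/sin δ ≈ 0.509.
p = a·p₁ + b·p₂ ≈ (-0.116, -0.289, -0.950); φ = arcsin(p_z) ≈ -71.87°, λ = atan2(p_y, p_x) ≈ -111.90°.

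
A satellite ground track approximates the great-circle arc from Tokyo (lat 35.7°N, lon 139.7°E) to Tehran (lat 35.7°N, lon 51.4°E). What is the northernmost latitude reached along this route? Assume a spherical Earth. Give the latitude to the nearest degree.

≈ 45°N

The great circle lies in the plane with unit normal n̂ = (p₁ × p₂)/|p₁ × p₂|.
Here n̂_z ≈ -0.707; the vertex latitude is φ_max = arccos|n̂_z| ≈ 45.0°.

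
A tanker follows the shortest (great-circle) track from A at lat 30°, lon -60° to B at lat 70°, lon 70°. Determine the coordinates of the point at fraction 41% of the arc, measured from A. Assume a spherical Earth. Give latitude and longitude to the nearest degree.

From cos δ = sin φ₁ sin φ₂ + cos φ₁ cos φ₂ cos Δλ, the central angle is δ ≈ 1.288 rad (73.8°).
Interpolate at f = 0.41 with slerp weights a = sin((1−f)δ)/sin δ ≈ 0.717, b = sin(fδ)/sin δ ≈ 0.525.
p = a·p₁ + b·p₂ ≈ (0.372, -0.369, 0.852); φ = arcsin(p_z) ≈ 58.39°, λ = atan2(p_y, p_x) ≈ -44.80°.

≈ lat 58°, lon -45°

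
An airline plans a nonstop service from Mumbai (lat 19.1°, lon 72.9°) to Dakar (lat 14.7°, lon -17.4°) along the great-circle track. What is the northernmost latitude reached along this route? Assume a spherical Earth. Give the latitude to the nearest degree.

The great circle lies in the plane with unit normal n̂ = (p₁ × p₂)/|p₁ × p₂|.
Here n̂_z ≈ -0.917; the vertex latitude is φ_max = arccos|n̂_z| ≈ 23.5°.

≈ 24°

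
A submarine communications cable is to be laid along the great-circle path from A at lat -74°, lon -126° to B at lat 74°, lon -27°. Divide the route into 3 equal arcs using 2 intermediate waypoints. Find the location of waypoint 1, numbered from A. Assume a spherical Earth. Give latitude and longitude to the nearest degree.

Write both endpoints as unit vectors p₁, p₂ with components (cos φ cos λ, cos φ sin λ, sin φ).
The central angle between the endpoints is δ = arccos(p₁·p₂) ≈ 2.782 rad (159.4°).
Interpolate at f = 1/3 with slerp weights a = sin((1−f)δ)/sin δ ≈ 2.726, b = sin(fδ)/sin δ ≈ 2.271.
p = a·p₁ + b·p₂ ≈ (0.116, -0.892, -0.437); φ = arcsin(p_z) ≈ -25.91°, λ = atan2(p_y, p_x) ≈ -82.58°.

≈ lat -26°, lon -83°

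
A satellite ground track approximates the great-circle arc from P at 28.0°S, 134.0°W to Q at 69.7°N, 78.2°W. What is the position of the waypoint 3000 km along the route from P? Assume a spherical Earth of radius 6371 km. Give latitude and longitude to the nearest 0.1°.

≈ 2.1°S, 126.2°W

Convert each endpoint to a unit vector on the sphere (x = cos φ cos λ, y = cos φ sin λ, z = sin φ).
The central angle between the endpoints is δ = arccos(p₁·p₂) ≈ 1.842 rad (105.6°). The total great-circle distance is δ·R ≈ 1.842 × 6371 ≈ 11737 km, so the target fraction is f = 3000/11737 ≈ 0.256.
Interpolate at f ≈ 0.256 with slerp weights a = sin((1−f)δ)/sin δ ≈ 1.017, b = sin(fδ)/sin δ ≈ 0.471.
p = a·p₁ + b·p₂ ≈ (-0.591, -0.806, -0.036); φ = arcsin(p_z) ≈ -2.06°, λ = atan2(p_y, p_x) ≈ -126.23°.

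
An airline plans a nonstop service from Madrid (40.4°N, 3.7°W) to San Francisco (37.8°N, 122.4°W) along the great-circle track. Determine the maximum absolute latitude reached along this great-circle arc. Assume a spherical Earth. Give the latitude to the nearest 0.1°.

The great circle lies in the plane with unit normal n̂ = (p₁ × p₂)/|p₁ × p₂|.
Here n̂_z ≈ -0.531; the vertex latitude is φ_max = arccos|n̂_z| ≈ 57.9°.

≈ 57.9°N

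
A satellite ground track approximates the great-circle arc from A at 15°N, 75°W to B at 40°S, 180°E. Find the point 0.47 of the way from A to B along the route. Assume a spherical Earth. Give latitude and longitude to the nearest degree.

≈ 18°S, 116°W

Convert each endpoint to a unit vector on the sphere (x = cos φ cos λ, y = cos φ sin λ, z = sin φ).
The central angle between the endpoints is δ = arccos(p₁·p₂) ≈ 1.937 rad (111.0°).
Interpolate at f = 0.47 with slerp weights a = sin((1−f)δ)/sin δ ≈ 0.916, b = sin(fδ)/sin δ ≈ 0.846.
p = a·p₁ + b·p₂ ≈ (-0.419, -0.855, -0.306); φ = arcsin(p_z) ≈ -17.85°, λ = atan2(p_y, p_x) ≈ -116.10°.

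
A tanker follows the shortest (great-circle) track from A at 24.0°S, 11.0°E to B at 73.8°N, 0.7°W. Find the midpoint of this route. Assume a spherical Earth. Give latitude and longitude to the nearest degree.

≈ 25°N, 8°E

Convert each endpoint to a unit vector on the sphere (x = cos φ cos λ, y = cos φ sin λ, z = sin φ).
The central angle between the endpoints is δ = arccos(p₁·p₂) ≈ 1.712 rad (98.1°).
Interpolate at f = 1/2 with slerp weights a = sin((1−f)δ)/sin δ ≈ 0.763, b = sin(fδ)/sin δ ≈ 0.763.
p = a·p₁ + b·p₂ ≈ (0.897, 0.130, 0.422); φ = arcsin(p_z) ≈ 24.98°, λ = atan2(p_y, p_x) ≈ 8.27°.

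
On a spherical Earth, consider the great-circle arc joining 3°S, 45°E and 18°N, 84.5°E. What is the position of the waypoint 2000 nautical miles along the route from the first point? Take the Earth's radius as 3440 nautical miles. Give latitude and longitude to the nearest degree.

≈ 13°N, 74°E

Write both endpoints as unit vectors p₁, p₂ with components (cos φ cos λ, cos φ sin λ, sin φ).
The central angle between the endpoints is δ = arccos(p₁·p₂) ≈ 0.772 rad (44.2°). The total great-circle distance is δ·R ≈ 0.772 × 3440 ≈ 2655 nmi, so the target fraction is f = 2000/2655 ≈ 0.753.
Interpolate at f ≈ 0.753 with slerp weights a = sin((1−f)δ)/sin δ ≈ 0.271, b = sin(fδ)/sin δ ≈ 0.787.
p = a·p₁ + b·p₂ ≈ (0.263, 0.937, 0.229); φ = arcsin(p_z) ≈ 13.25°, λ = atan2(p_y, p_x) ≈ 74.30°.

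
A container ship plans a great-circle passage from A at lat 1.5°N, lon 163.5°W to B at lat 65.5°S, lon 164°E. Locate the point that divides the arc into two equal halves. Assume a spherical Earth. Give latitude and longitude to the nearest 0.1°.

≈ lat 32.9°S, lon 172.9°W

Convert each endpoint to a unit vector on the sphere (x = cos φ cos λ, y = cos φ sin λ, z = sin φ).
The central angle between the endpoints is δ = arccos(p₁·p₂) ≈ 1.239 rad (71.0°).
Interpolate at f = 1/2 with slerp weights a = sin((1−f)δ)/sin δ ≈ 0.614, b = sin(fδ)/sin δ ≈ 0.614.
p = a·p₁ + b·p₂ ≈ (-0.833, -0.104, -0.543); φ = arcsin(p_z) ≈ -32.87°, λ = atan2(p_y, p_x) ≈ -172.88°.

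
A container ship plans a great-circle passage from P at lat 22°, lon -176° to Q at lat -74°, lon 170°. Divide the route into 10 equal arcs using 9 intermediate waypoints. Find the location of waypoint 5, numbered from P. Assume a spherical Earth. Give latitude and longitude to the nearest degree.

The haversine formula gives a central angle δ ≈ 1.683 rad (96.4°) between the endpoints.
Interpolate at f = 5/10 with slerp weights a = sin((1−f)δ)/sin δ ≈ 0.750, b = sin(fδ)/sin δ ≈ 0.750.
p = a·p₁ + b·p₂ ≈ (-0.898, -0.013, -0.440); φ = arcsin(p_z) ≈ -26.12°, λ = atan2(p_y, p_x) ≈ -179.19°.

≈ lat -26°, lon -179°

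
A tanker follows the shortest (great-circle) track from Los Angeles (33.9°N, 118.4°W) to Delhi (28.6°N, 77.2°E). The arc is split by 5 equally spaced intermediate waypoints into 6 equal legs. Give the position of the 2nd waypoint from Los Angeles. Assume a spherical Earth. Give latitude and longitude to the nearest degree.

From cos δ = sin φ₁ sin φ₂ + cos φ₁ cos φ₂ cos Δλ, the central angle is δ ≈ 2.021 rad (115.8°).
Interpolate at f = 2/6 with slerp weights a = sin((1−f)δ)/sin δ ≈ 1.083, b = sin(fδ)/sin δ ≈ 0.693.
p = a·p₁ + b·p₂ ≈ (-0.293, -0.198, 0.936); φ = arcsin(p_z) ≈ 69.32°, λ = atan2(p_y, p_x) ≈ -145.99°.

≈ 69°N, 146°W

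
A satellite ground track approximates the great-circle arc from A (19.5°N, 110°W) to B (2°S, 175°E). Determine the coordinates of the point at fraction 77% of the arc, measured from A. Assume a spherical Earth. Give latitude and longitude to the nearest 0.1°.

≈ (4.2°N, 168.5°W)

Convert each endpoint to a unit vector on the sphere (x = cos φ cos λ, y = cos φ sin λ, z = sin φ).
The central angle between the endpoints is δ = arccos(p₁·p₂) ≈ 1.336 rad (76.6°).
Interpolate at f = 0.77 with slerp weights a = sin((1−f)δ)/sin δ ≈ 0.311, b = sin(fδ)/sin δ ≈ 0.881.
p = a·p₁ + b·p₂ ≈ (-0.977, -0.199, 0.073); φ = arcsin(p_z) ≈ 4.19°, λ = atan2(p_y, p_x) ≈ -168.50°.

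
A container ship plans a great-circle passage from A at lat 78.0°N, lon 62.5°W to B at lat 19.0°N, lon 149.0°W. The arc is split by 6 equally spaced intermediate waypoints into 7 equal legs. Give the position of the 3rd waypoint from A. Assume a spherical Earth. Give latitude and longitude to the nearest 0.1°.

≈ lat 57.8°N, lon 133.5°W

Write both endpoints as unit vectors p₁, p₂ with components (cos φ cos λ, cos φ sin λ, sin φ).
The central angle between the endpoints is δ = arccos(p₁·p₂) ≈ 1.234 rad (70.7°).
Interpolate at f = 3/7 with slerp weights a = sin((1−f)δ)/sin δ ≈ 0.687, b = sin(fδ)/sin δ ≈ 0.535.
p = a·p₁ + b·p₂ ≈ (-0.367, -0.387, 0.846); φ = arcsin(p_z) ≈ 57.75°, λ = atan2(p_y, p_x) ≈ -133.51°.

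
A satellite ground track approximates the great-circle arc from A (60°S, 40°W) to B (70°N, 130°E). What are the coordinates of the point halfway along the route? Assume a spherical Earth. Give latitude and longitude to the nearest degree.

Write both endpoints as unit vectors p₁, p₂ with components (cos φ cos λ, cos φ sin λ, sin φ).
The central angle between the endpoints is δ = arccos(p₁·p₂) ≈ 2.953 rad (169.2°).
Interpolate at f = 1/2 with slerp weights a = sin((1−f)δ)/sin δ ≈ 5.301, b = sin(fδ)/sin δ ≈ 5.301.
p = a·p₁ + b·p₂ ≈ (0.865, -0.315, 0.391); φ = arcsin(p_z) ≈ 22.99°, λ = atan2(p_y, p_x) ≈ -20.00°.

≈ (23°N, 20°W)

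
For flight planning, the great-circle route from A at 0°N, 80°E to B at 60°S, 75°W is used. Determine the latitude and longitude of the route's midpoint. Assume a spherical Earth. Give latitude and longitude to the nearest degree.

The haversine formula gives a central angle δ ≈ 2.041 rad (116.9°) between the endpoints.
Interpolate at f = 1/2 with slerp weights a = sin((1−f)δ)/sin δ ≈ 0.956, b = sin(fδ)/sin δ ≈ 0.956.
p = a·p₁ + b·p₂ ≈ (0.290, 0.480, -0.828); φ = arcsin(p_z) ≈ -55.90°, λ = atan2(p_y, p_x) ≈ 58.87°.

≈ 56°S, 59°E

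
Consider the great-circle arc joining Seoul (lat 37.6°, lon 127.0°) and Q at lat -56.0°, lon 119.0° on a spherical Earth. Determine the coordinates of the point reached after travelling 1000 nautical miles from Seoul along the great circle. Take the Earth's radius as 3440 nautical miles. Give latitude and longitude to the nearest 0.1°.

≈ lat 21.0°, lon 125.6°

Write both endpoints as unit vectors p₁, p₂ with components (cos φ cos λ, cos φ sin λ, sin φ).
The central angle between the endpoints is δ = arccos(p₁·p₂) ≈ 1.638 rad (93.8°). The total great-circle distance is δ·R ≈ 1.638 × 3440 ≈ 5635 nmi, so the target fraction is f = 1000/5635 ≈ 0.177.
Interpolate at f ≈ 0.177 with slerp weights a = sin((1−f)δ)/sin δ ≈ 0.977, b = sin(fδ)/sin δ ≈ 0.287.
p = a·p₁ + b·p₂ ≈ (-0.544, 0.759, 0.358); φ = arcsin(p_z) ≈ 20.99°, λ = atan2(p_y, p_x) ≈ 125.63°.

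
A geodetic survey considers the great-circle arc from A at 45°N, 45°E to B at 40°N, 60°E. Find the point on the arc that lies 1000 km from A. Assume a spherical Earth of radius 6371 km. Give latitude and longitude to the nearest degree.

The haversine formula gives a central angle δ ≈ 0.211 rad (12.1°) between the endpoints. The total great-circle distance is δ·R ≈ 0.211 × 6371 ≈ 1347 km, so the target fraction is f = 1000/1347 ≈ 0.742.
Interpolate at f ≈ 0.742 with slerp weights a = sin((1−f)δ)/sin δ ≈ 0.259, b = sin(fδ)/sin δ ≈ 0.745.
p = a·p₁ + b·p₂ ≈ (0.415, 0.624, 0.662); φ = arcsin(p_z) ≈ 41.47°, λ = atan2(p_y, p_x) ≈ 56.37°.

≈ 41°N, 56°E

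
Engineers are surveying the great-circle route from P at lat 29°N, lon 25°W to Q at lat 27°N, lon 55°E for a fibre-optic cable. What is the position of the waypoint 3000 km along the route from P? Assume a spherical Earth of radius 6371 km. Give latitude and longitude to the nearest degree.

Write both endpoints as unit vectors p₁, p₂ with components (cos φ cos λ, cos φ sin λ, sin φ).
The central angle between the endpoints is δ = arccos(p₁·p₂) ≈ 1.207 rad (69.2°). The total great-circle distance is δ·R ≈ 1.207 × 6371 ≈ 7693 km, so the target fraction is f = 3000/7693 ≈ 0.390.
Interpolate at f ≈ 0.390 with slerp weights a = sin((1−f)δ)/sin δ ≈ 0.719, b = sin(fδ)/sin δ ≈ 0.485.
p = a·p₁ + b·p₂ ≈ (0.818, 0.089, 0.569); φ = arcsin(p_z) ≈ 34.66°, λ = atan2(p_y, p_x) ≈ 6.19°.

≈ lat 35°N, lon 6°E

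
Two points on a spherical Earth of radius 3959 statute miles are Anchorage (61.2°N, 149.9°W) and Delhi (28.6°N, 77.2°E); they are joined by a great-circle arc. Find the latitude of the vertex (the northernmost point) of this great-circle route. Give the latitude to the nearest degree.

≈ 72°N

The great circle lies in the plane with unit normal n̂ = (p₁ × p₂)/|p₁ × p₂|.
Here n̂_z ≈ -0.313; the vertex latitude is φ_max = arccos|n̂_z| ≈ 71.8°.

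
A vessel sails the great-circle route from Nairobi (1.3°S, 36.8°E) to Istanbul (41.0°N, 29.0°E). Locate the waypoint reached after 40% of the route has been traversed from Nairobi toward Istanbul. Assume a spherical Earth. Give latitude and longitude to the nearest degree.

Convert each endpoint to a unit vector on the sphere (x = cos φ cos λ, y = cos φ sin λ, z = sin φ).
The central angle between the endpoints is δ = arccos(p₁·p₂) ≈ 0.749 rad (42.9°).
Interpolate at f = 0.40 with slerp weights a = sin((1−f)δ)/sin δ ≈ 0.638, b = sin(fδ)/sin δ ≈ 0.433.
p = a·p₁ + b·p₂ ≈ (0.797, 0.541, 0.270); φ = arcsin(p_z) ≈ 15.66°, λ = atan2(p_y, p_x) ≈ 34.16°.

≈ 16°N, 34°E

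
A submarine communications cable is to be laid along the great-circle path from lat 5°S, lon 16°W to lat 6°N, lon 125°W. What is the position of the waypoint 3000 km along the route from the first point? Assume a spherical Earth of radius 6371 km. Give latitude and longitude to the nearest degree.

≈ lat 2°S, lon 43°W

Write both endpoints as unit vectors p₁, p₂ with components (cos φ cos λ, cos φ sin λ, sin φ).
The central angle between the endpoints is δ = arccos(p₁·p₂) ≈ 1.909 rad (109.4°). The total great-circle distance is δ·R ≈ 1.909 × 6371 ≈ 12161 km, so the target fraction is f = 3000/12161 ≈ 0.247.
Interpolate at f ≈ 0.247 with slerp weights a = sin((1−f)δ)/sin δ ≈ 1.051, b = sin(fδ)/sin δ ≈ 0.481.
p = a·p₁ + b·p₂ ≈ (0.732, -0.680, -0.041); φ = arcsin(p_z) ≈ -2.37°, λ = atan2(p_y, p_x) ≈ -42.91°.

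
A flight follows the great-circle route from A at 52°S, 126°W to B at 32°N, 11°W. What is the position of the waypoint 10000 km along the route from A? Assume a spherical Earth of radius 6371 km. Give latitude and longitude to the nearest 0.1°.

From cos δ = sin φ₁ sin φ₂ + cos φ₁ cos φ₂ cos Δλ, the central angle is δ ≈ 2.263 rad (129.7°). The total great-circle distance is δ·R ≈ 2.263 × 6371 ≈ 14418 km, so the target fraction is f = 10000/14418 ≈ 0.694.
Interpolate at f ≈ 0.694 with slerp weights a = sin((1−f)δ)/sin δ ≈ 0.830, b = sin(fδ)/sin δ ≈ 1.299.
p = a·p₁ + b·p₂ ≈ (0.781, -0.624, 0.034); φ = arcsin(p_z) ≈ 1.96°, λ = atan2(p_y, p_x) ≈ -38.61°.

≈ 2.0°N, 38.6°W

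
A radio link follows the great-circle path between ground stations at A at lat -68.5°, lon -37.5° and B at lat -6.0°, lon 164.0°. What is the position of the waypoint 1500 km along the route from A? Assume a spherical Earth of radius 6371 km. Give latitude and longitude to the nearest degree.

≈ lat -80°, lon -67°

Convert each endpoint to a unit vector on the sphere (x = cos φ cos λ, y = cos φ sin λ, z = sin φ).
The central angle between the endpoints is δ = arccos(p₁·p₂) ≈ 1.815 rad (104.0°). The total great-circle distance is δ·R ≈ 1.815 × 6371 ≈ 11564 km, so the target fraction is f = 1500/11564 ≈ 0.130.
Interpolate at f ≈ 0.130 with slerp weights a = sin((1−f)δ)/sin δ ≈ 1.031, b = sin(fδ)/sin δ ≈ 0.240.
p = a·p₁ + b·p₂ ≈ (0.070, -0.164, -0.984); φ = arcsin(p_z) ≈ -79.73°, λ = atan2(p_y, p_x) ≈ -66.94°.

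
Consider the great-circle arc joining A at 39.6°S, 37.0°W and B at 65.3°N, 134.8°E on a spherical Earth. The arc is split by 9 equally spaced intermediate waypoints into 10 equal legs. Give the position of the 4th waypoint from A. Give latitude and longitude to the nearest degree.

From cos δ = sin φ₁ sin φ₂ + cos φ₁ cos φ₂ cos Δλ, the central angle is δ ≈ 2.686 rad (153.9°).
Interpolate at f = 4/10 with slerp weights a = sin((1−f)δ)/sin δ ≈ 2.269, b = sin(fδ)/sin δ ≈ 1.996.
p = a·p₁ + b·p₂ ≈ (0.808, -0.460, 0.368); φ = arcsin(p_z) ≈ 21.56°, λ = atan2(p_y, p_x) ≈ -29.65°.

≈ 22°N, 30°W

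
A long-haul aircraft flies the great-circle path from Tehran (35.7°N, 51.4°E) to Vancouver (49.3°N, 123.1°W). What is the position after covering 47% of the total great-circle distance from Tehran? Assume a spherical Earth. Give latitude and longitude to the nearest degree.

From cos δ = sin φ₁ sin φ₂ + cos φ₁ cos φ₂ cos Δλ, the central angle is δ ≈ 1.656 rad (94.9°).
Interpolate at f = 0.47 with slerp weights a = sin((1−f)δ)/sin δ ≈ 0.772, b = sin(fδ)/sin δ ≈ 0.704.
p = a·p₁ + b·p₂ ≈ (0.140, 0.105, 0.985); φ = arcsin(p_z) ≈ 79.91°, λ = atan2(p_y, p_x) ≈ 36.84°.

≈ 80°N, 37°E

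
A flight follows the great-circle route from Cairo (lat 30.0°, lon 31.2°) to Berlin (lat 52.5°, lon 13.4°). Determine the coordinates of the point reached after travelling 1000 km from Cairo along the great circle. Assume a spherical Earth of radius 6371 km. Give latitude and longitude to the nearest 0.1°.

≈ lat 38.1°, lon 26.4°

Convert each endpoint to a unit vector on the sphere (x = cos φ cos λ, y = cos φ sin λ, z = sin φ).
The central angle between the endpoints is δ = arccos(p₁·p₂) ≈ 0.454 rad (26.0°). The total great-circle distance is δ·R ≈ 0.454 × 6371 ≈ 2893 km, so the target fraction is f = 1000/2893 ≈ 0.346.
Interpolate at f ≈ 0.346 with slerp weights a = sin((1−f)δ)/sin δ ≈ 0.667, b = sin(fδ)/sin δ ≈ 0.356.
p = a·p₁ + b·p₂ ≈ (0.705, 0.350, 0.616); φ = arcsin(p_z) ≈ 38.06°, λ = atan2(p_y, p_x) ≈ 26.37°.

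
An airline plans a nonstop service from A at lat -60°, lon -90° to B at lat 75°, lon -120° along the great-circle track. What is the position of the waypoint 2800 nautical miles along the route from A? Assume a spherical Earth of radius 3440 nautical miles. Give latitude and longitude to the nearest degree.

≈ lat -14°, lon -98°

Convert each endpoint to a unit vector on the sphere (x = cos φ cos λ, y = cos φ sin λ, z = sin φ).
The central angle between the endpoints is δ = arccos(p₁·p₂) ≈ 2.381 rad (136.4°). The total great-circle distance is δ·R ≈ 2.381 × 3440 ≈ 8191 nmi, so the target fraction is f = 2800/8191 ≈ 0.342.
Interpolate at f ≈ 0.342 with slerp weights a = sin((1−f)δ)/sin δ ≈ 1.451, b = sin(fδ)/sin δ ≈ 1.055.
p = a·p₁ + b·p₂ ≈ (-0.136, -0.962, -0.238); φ = arcsin(p_z) ≈ -13.74°, λ = atan2(p_y, p_x) ≈ -98.08°.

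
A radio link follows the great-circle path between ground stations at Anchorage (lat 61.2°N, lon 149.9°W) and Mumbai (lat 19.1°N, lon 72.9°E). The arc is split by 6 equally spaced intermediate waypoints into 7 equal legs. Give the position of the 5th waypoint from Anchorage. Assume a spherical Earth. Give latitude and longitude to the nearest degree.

≈ lat 44°N, lon 85°E

Convert each endpoint to a unit vector on the sphere (x = cos φ cos λ, y = cos φ sin λ, z = sin φ).
The central angle between the endpoints is δ = arccos(p₁·p₂) ≈ 1.618 rad (92.7°).
Interpolate at f = 5/7 with slerp weights a = sin((1−f)δ)/sin δ ≈ 0.447, b = sin(fδ)/sin δ ≈ 0.916.
p = a·p₁ + b·p₂ ≈ (0.068, 0.720, 0.691); φ = arcsin(p_z) ≈ 43.71°, λ = atan2(p_y, p_x) ≈ 84.57°.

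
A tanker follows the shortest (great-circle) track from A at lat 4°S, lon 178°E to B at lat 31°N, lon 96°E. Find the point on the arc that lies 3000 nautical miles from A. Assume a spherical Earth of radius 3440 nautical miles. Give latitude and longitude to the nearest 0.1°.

From cos δ = sin φ₁ sin φ₂ + cos φ₁ cos φ₂ cos Δλ, the central angle is δ ≈ 1.488 rad (85.2°). The total great-circle distance is δ·R ≈ 1.488 × 3440 ≈ 5117 nmi, so the target fraction is f = 3000/5117 ≈ 0.586.
Interpolate at f ≈ 0.586 with slerp weights a = sin((1−f)δ)/sin δ ≈ 0.579, b = sin(fδ)/sin δ ≈ 0.768.
p = a·p₁ + b·p₂ ≈ (-0.646, 0.675, 0.355); φ = arcsin(p_z) ≈ 20.81°, λ = atan2(p_y, p_x) ≈ 133.76°.

≈ lat 20.8°N, lon 133.8°E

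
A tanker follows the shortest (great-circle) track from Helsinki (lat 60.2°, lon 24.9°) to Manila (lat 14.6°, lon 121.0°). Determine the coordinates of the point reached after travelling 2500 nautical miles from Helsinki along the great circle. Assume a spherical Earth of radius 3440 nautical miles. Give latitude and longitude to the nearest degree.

Write both endpoints as unit vectors p₁, p₂ with components (cos φ cos λ, cos φ sin λ, sin φ).
The central angle between the endpoints is δ = arccos(p₁·p₂) ≈ 1.402 rad (80.3°). The total great-circle distance is δ·R ≈ 1.402 × 3440 ≈ 4824 nmi, so the target fraction is f = 2500/4824 ≈ 0.518.
Interpolate at f ≈ 0.518 with slerp weights a = sin((1−f)δ)/sin δ ≈ 0.634, b = sin(fδ)/sin δ ≈ 0.674.
p = a·p₁ + b·p₂ ≈ (-0.050, 0.692, 0.720); φ = arcsin(p_z) ≈ 46.08°, λ = atan2(p_y, p_x) ≈ 94.13°.

≈ lat 46°, lon 94°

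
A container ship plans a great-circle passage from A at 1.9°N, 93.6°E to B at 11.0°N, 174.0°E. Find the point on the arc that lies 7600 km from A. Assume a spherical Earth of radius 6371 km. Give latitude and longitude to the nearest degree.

≈ 11°N, 162°E

Convert each endpoint to a unit vector on the sphere (x = cos φ cos λ, y = cos φ sin λ, z = sin φ).
The central angle between the endpoints is δ = arccos(p₁·p₂) ≈ 1.400 rad (80.2°). The total great-circle distance is δ·R ≈ 1.400 × 6371 ≈ 8920 km, so the target fraction is f = 7600/8920 ≈ 0.852.
Interpolate at f ≈ 0.852 with slerp weights a = sin((1−f)δ)/sin δ ≈ 0.209, b = sin(fδ)/sin δ ≈ 0.943.
p = a·p₁ + b·p₂ ≈ (-0.934, 0.305, 0.187); φ = arcsin(p_z) ≈ 10.77°, λ = atan2(p_y, p_x) ≈ 161.92°.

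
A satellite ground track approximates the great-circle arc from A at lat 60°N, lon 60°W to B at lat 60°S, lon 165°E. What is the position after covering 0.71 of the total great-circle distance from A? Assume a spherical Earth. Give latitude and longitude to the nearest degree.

Write both endpoints as unit vectors p₁, p₂ with components (cos φ cos λ, cos φ sin λ, sin φ).
The central angle between the endpoints is δ = arccos(p₁·p₂) ≈ 2.757 rad (157.9°).
Interpolate at f = 0.71 with slerp weights a = sin((1−f)δ)/sin δ ≈ 1.909, b = sin(fδ)/sin δ ≈ 2.466.
p = a·p₁ + b·p₂ ≈ (-0.714, -0.507, -0.483); φ = arcsin(p_z) ≈ -28.86°, λ = atan2(p_y, p_x) ≈ -144.60°.

≈ lat 29°S, lon 145°W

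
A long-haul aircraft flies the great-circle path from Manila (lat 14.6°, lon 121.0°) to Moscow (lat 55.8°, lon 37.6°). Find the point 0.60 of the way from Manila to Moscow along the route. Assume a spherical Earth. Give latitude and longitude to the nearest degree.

≈ lat 47°, lon 84°

Convert each endpoint to a unit vector on the sphere (x = cos φ cos λ, y = cos φ sin λ, z = sin φ).
The central angle between the endpoints is δ = arccos(p₁·p₂) ≈ 1.296 rad (74.3°).
Interpolate at f = 0.60 with slerp weights a = sin((1−f)δ)/sin δ ≈ 0.515, b = sin(fδ)/sin δ ≈ 0.729.
p = a·p₁ + b·p₂ ≈ (0.068, 0.677, 0.733); φ = arcsin(p_z) ≈ 47.12°, λ = atan2(p_y, p_x) ≈ 84.26°.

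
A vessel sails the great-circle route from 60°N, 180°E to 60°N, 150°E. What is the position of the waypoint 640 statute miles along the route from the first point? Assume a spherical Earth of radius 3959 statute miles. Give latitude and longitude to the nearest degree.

≈ 61°N, 161°E

Convert each endpoint to a unit vector on the sphere (x = cos φ cos λ, y = cos φ sin λ, z = sin φ).
The central angle between the endpoints is δ = arccos(p₁·p₂) ≈ 0.260 rad (14.9°). The total great-circle distance is δ·R ≈ 0.260 × 3959 ≈ 1028 mi, so the target fraction is f = 640/1028 ≈ 0.623.
Interpolate at f ≈ 0.623 with slerp weights a = sin((1−f)δ)/sin δ ≈ 0.381, b = sin(fδ)/sin δ ≈ 0.627.
p = a·p₁ + b·p₂ ≈ (-0.462, 0.157, 0.873); φ = arcsin(p_z) ≈ 60.80°, λ = atan2(p_y, p_x) ≈ 161.25°.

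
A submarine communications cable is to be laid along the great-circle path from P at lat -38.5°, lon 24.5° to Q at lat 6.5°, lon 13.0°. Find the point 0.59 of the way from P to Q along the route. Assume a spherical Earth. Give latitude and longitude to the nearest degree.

Convert each endpoint to a unit vector on the sphere (x = cos φ cos λ, y = cos φ sin λ, z = sin φ).
The central angle between the endpoints is δ = arccos(p₁·p₂) ≈ 0.807 rad (46.3°).
Interpolate at f = 0.59 with slerp weights a = sin((1−f)δ)/sin δ ≈ 0.450, b = sin(fδ)/sin δ ≈ 0.635.
p = a·p₁ + b·p₂ ≈ (0.935, 0.288, -0.208); φ = arcsin(p_z) ≈ -12.02°, λ = atan2(p_y, p_x) ≈ 17.12°.

≈ lat -12°, lon 17°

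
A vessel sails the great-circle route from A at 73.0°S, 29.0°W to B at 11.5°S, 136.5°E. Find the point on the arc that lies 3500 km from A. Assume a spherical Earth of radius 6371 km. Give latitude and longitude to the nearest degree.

From cos δ = sin φ₁ sin φ₂ + cos φ₁ cos φ₂ cos Δλ, the central angle is δ ≈ 1.658 rad (95.0°). The total great-circle distance is δ·R ≈ 1.658 × 6371 ≈ 10561 km, so the target fraction is f = 3500/10561 ≈ 0.331.
Interpolate at f ≈ 0.331 with slerp weights a = sin((1−f)δ)/sin δ ≈ 0.898, b = sin(fδ)/sin δ ≈ 0.524.
p = a·p₁ + b·p₂ ≈ (-0.143, 0.226, -0.964); φ = arcsin(p_z) ≈ -74.48°, λ = atan2(p_y, p_x) ≈ 122.27°.

≈ 74°S, 122°E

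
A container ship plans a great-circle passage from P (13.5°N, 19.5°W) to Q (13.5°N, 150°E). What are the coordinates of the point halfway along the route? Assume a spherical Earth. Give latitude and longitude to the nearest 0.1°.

From cos δ = sin φ₁ sin φ₂ + cos φ₁ cos φ₂ cos Δλ, the central angle is δ ≈ 2.637 rad (151.1°).
Interpolate at f = 1/2 with slerp weights a = sin((1−f)δ)/sin δ ≈ 2.001, b = sin(fδ)/sin δ ≈ 2.001.
p = a·p₁ + b·p₂ ≈ (0.149, 0.323, 0.934); φ = arcsin(p_z) ≈ 69.14°, λ = atan2(p_y, p_x) ≈ 65.25°.

≈ (69.1°N, 65.3°E)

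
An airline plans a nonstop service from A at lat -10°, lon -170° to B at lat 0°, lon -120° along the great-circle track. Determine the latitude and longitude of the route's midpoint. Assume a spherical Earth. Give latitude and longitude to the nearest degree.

≈ lat -6°, lon -145°

The haversine formula gives a central angle δ ≈ 0.885 rad (50.7°) between the endpoints.
Interpolate at f = 1/2 with slerp weights a = sin((1−f)δ)/sin δ ≈ 0.553, b = sin(fδ)/sin δ ≈ 0.553.
p = a·p₁ + b·p₂ ≈ (-0.813, -0.574, -0.096); φ = arcsin(p_z) ≈ -5.51°, λ = atan2(p_y, p_x) ≈ -144.80°.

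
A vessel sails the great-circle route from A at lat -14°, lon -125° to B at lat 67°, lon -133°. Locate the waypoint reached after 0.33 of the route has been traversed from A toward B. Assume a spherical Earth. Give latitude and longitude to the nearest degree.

≈ lat 13°, lon -126°

The haversine formula gives a central angle δ ≈ 1.417 rad (81.2°) between the endpoints.
Interpolate at f = 0.33 with slerp weights a = sin((1−f)δ)/sin δ ≈ 0.823, b = sin(fδ)/sin δ ≈ 0.456.
p = a·p₁ + b·p₂ ≈ (-0.580, -0.784, 0.221); φ = arcsin(p_z) ≈ 12.76°, λ = atan2(p_y, p_x) ≈ -126.46°.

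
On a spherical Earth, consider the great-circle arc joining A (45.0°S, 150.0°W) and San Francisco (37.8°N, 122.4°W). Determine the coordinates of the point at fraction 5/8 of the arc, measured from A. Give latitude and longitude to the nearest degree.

Write both endpoints as unit vectors p₁, p₂ with components (cos φ cos λ, cos φ sin λ, sin φ).
The central angle between the endpoints is δ = arccos(p₁·p₂) ≈ 1.509 rad (86.5°).
Interpolate at f = 5/8 with slerp weights a = sin((1−f)δ)/sin δ ≈ 0.537, b = sin(fδ)/sin δ ≈ 0.811.
p = a·p₁ + b·p₂ ≈ (-0.672, -0.731, 0.117); φ = arcsin(p_z) ≈ 6.73°, λ = atan2(p_y, p_x) ≈ -132.61°.

≈ (7°N, 133°W)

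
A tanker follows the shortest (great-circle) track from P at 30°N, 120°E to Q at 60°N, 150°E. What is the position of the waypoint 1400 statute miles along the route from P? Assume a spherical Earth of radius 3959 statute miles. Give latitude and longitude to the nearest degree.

≈ 48°N, 133°E

Convert each endpoint to a unit vector on the sphere (x = cos φ cos λ, y = cos φ sin λ, z = sin φ).
The central angle between the endpoints is δ = arccos(p₁·p₂) ≈ 0.630 rad (36.1°). The total great-circle distance is δ·R ≈ 0.630 × 3959 ≈ 2494 mi, so the target fraction is f = 1400/2494 ≈ 0.561.
Interpolate at f ≈ 0.561 with slerp weights a = sin((1−f)δ)/sin δ ≈ 0.463, b = sin(fδ)/sin δ ≈ 0.588.
p = a·p₁ + b·p₂ ≈ (-0.455, 0.494, 0.741); φ = arcsin(p_z) ≈ 47.78°, λ = atan2(p_y, p_x) ≈ 132.63°.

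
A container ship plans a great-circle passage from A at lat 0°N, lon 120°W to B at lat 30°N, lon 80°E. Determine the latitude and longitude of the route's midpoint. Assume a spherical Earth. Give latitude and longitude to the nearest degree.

Write both endpoints as unit vectors p₁, p₂ with components (cos φ cos λ, cos φ sin λ, sin φ).
The central angle between the endpoints is δ = arccos(p₁·p₂) ≈ 2.521 rad (144.5°).
Interpolate at f = 1/2 with slerp weights a = sin((1−f)δ)/sin δ ≈ 1.639, b = sin(fδ)/sin δ ≈ 1.639.
p = a·p₁ + b·p₂ ≈ (-0.573, -0.022, 0.819); φ = arcsin(p_z) ≈ 55.02°, λ = atan2(p_y, p_x) ≈ -177.84°.

≈ lat 55°N, lon 178°W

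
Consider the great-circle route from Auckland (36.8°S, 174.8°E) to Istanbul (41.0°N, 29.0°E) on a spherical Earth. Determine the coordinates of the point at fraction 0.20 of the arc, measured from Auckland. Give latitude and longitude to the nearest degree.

≈ (22°S, 144°E)

Convert each endpoint to a unit vector on the sphere (x = cos φ cos λ, y = cos φ sin λ, z = sin φ).
The central angle between the endpoints is δ = arccos(p₁·p₂) ≈ 2.674 rad (153.2°).
Interpolate at f = 0.20 with slerp weights a = sin((1−f)δ)/sin δ ≈ 1.871, b = sin(fδ)/sin δ ≈ 1.132.
p = a·p₁ + b·p₂ ≈ (-0.745, 0.550, -0.378); φ = arcsin(p_z) ≈ -22.22°, λ = atan2(p_y, p_x) ≈ 143.56°.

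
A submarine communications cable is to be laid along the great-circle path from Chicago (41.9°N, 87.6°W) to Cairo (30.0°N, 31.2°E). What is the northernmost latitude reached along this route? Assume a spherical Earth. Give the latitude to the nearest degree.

The great circle lies in the plane with unit normal n̂ = (p₁ × p₂)/|p₁ × p₂|.
Here n̂_z ≈ +0.565; the vertex latitude is φ_max = arccos|n̂_z| ≈ 55.6°.
Check via Clairaut: cos φ_max = |cos φ₁| · sin C = cos(41.9°)·sin(49.4°) ≈ 0.565, again giving ≈ 55.6°.

≈ 56°N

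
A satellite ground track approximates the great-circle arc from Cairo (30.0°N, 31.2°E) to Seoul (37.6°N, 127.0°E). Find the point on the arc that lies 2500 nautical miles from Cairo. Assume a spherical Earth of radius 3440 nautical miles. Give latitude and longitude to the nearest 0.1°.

Write both endpoints as unit vectors p₁, p₂ with components (cos φ cos λ, cos φ sin λ, sin φ).
The central angle between the endpoints is δ = arccos(p₁·p₂) ≈ 1.333 rad (76.4°). The total great-circle distance is δ·R ≈ 1.333 × 3440 ≈ 4585 nmi, so the target fraction is f = 2500/4585 ≈ 0.545.
Interpolate at f ≈ 0.545 with slerp weights a = sin((1−f)δ)/sin δ ≈ 0.586, b = sin(fδ)/sin δ ≈ 0.684.
p = a·p₁ + b·p₂ ≈ (0.108, 0.696, 0.710); φ = arcsin(p_z) ≈ 45.25°, λ = atan2(p_y, p_x) ≈ 81.16°.

≈ 45.3°N, 81.2°E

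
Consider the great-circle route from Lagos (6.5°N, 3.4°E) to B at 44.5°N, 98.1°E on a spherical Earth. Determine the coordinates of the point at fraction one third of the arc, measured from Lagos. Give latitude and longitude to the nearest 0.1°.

≈ 26.3°N, 26.5°E

Convert each endpoint to a unit vector on the sphere (x = cos φ cos λ, y = cos φ sin λ, z = sin φ).
The central angle between the endpoints is δ = arccos(p₁·p₂) ≈ 1.550 rad (88.8°).
Interpolate at f = 1/3 with slerp weights a = sin((1−f)δ)/sin δ ≈ 0.859, b = sin(fδ)/sin δ ≈ 0.494.
p = a·p₁ + b·p₂ ≈ (0.802, 0.399, 0.443); φ = arcsin(p_z) ≈ 26.33°, λ = atan2(p_y, p_x) ≈ 26.46°.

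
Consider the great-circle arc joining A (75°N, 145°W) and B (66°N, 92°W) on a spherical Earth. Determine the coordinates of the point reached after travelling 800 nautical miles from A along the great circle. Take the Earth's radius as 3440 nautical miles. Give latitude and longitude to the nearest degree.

≈ (70°N, 103°W)

Write both endpoints as unit vectors p₁, p₂ with components (cos φ cos λ, cos φ sin λ, sin φ).
The central angle between the endpoints is δ = arccos(p₁·p₂) ≈ 0.331 rad (19.0°). The total great-circle distance is δ·R ≈ 0.331 × 3440 ≈ 1138 nmi, so the target fraction is f = 800/1138 ≈ 0.703.
Interpolate at f ≈ 0.703 with slerp weights a = sin((1−f)δ)/sin δ ≈ 0.302, b = sin(fδ)/sin δ ≈ 0.709.
p = a·p₁ + b·p₂ ≈ (-0.074, -0.333, 0.940); φ = arcsin(p_z) ≈ 70.04°, λ = atan2(p_y, p_x) ≈ -102.54°.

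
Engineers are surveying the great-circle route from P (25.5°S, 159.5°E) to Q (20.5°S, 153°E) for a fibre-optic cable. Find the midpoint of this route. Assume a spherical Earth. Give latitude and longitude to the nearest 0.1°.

The haversine formula gives a central angle δ ≈ 0.136 rad (7.8°) between the endpoints.
Interpolate at f = 1/2 with slerp weights a = sin((1−f)δ)/sin δ ≈ 0.501, b = sin(fδ)/sin δ ≈ 0.501.
p = a·p₁ + b·p₂ ≈ (-0.842, 0.372, -0.391); φ = arcsin(p_z) ≈ -23.03°, λ = atan2(p_y, p_x) ≈ 156.19°.

≈ (23.0°S, 156.2°E)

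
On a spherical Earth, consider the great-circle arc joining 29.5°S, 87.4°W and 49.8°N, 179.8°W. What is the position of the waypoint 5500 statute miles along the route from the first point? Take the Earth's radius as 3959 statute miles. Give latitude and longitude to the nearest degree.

≈ 31°N, 141°W

Convert each endpoint to a unit vector on the sphere (x = cos φ cos λ, y = cos φ sin λ, z = sin φ).
The central angle between the endpoints is δ = arccos(p₁·p₂) ≈ 1.982 rad (113.6°). The total great-circle distance is δ·R ≈ 1.982 × 3959 ≈ 7846 mi, so the target fraction is f = 5500/7846 ≈ 0.701.
Interpolate at f ≈ 0.701 with slerp weights a = sin((1−f)δ)/sin δ ≈ 0.609, b = sin(fδ)/sin δ ≈ 1.073.
p = a·p₁ + b·p₂ ≈ (-0.668, -0.532, 0.519); φ = arcsin(p_z) ≈ 31.30°, λ = atan2(p_y, p_x) ≈ -141.47°.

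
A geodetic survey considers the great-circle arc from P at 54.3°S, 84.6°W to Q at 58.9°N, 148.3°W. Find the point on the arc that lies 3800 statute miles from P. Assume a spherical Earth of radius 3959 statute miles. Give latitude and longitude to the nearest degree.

≈ 4°S, 112°W

Convert each endpoint to a unit vector on the sphere (x = cos φ cos λ, y = cos φ sin λ, z = sin φ).
The central angle between the endpoints is δ = arccos(p₁·p₂) ≈ 2.167 rad (124.2°). The total great-circle distance is δ·R ≈ 2.167 × 3959 ≈ 8581 mi, so the target fraction is f = 3800/8581 ≈ 0.443.
Interpolate at f ≈ 0.443 with slerp weights a = sin((1−f)δ)/sin δ ≈ 1.130, b = sin(fδ)/sin δ ≈ 0.990.
p = a·p₁ + b·p₂ ≈ (-0.373, -0.925, -0.070); φ = arcsin(p_z) ≈ -4.00°, λ = atan2(p_y, p_x) ≈ -111.96°.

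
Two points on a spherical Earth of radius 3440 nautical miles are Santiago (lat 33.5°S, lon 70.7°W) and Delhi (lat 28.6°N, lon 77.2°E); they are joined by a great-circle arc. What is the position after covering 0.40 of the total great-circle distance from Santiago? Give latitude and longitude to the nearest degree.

Write both endpoints as unit vectors p₁, p₂ with components (cos φ cos λ, cos φ sin λ, sin φ).
The central angle between the endpoints is δ = arccos(p₁·p₂) ≈ 2.656 rad (152.2°).
Interpolate at f = 0.40 with slerp weights a = sin((1−f)δ)/sin δ ≈ 2.142, b = sin(fδ)/sin δ ≈ 1.872.
p = a·p₁ + b·p₂ ≈ (0.954, -0.083, -0.286); φ = arcsin(p_z) ≈ -16.64°, λ = atan2(p_y, p_x) ≈ -4.99°.

≈ lat 17°S, lon 5°W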